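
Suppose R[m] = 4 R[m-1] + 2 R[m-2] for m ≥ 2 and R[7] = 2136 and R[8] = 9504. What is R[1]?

Rearranging, R[m-2] = (R[m] - 4 R[m-1]) / 2.
R[6] = (9504 - 4*2136) / 2 = 960/2 = 480
R[5] = (2136 - 4*480) / 2 = 216/2 = 108
R[4] = (480 - 4*108) / 2 = 48/2 = 24
R[3] = (108 - 4*24) / 2 = 12/2 = 6
R[2] = (24 - 4*6) / 2 = 0/2 = 0
R[1] = (6 - 4*0) / 2 = 6/2 = 3

3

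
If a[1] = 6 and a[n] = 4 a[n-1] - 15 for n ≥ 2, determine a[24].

70368744177669

The fixed point is -15/(1 - 4) = 5, so a[n] - 5 = 4(a[n-1] - 5).
Hence a[n] = 1·4^{n-1} + 5.
a[24] = 1·4^{23} + 5 = 1·70368744177664 + 5 = 70368744177669.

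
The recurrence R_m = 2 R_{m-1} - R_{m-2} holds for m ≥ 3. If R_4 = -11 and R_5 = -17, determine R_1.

7

Rearranging, R_{m-2} = -(R_m - 2 R_{m-1}).
R_3 = -(-17 - 2(-11)) = -5
R_2 = -(-11 - 2(-5)) = 1
R_1 = -(-5 - 2(1)) = 7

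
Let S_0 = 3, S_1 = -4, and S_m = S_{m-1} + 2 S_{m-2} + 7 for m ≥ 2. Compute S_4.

33

S_2 = (-4) + 2*3 + 7 = 9
S_3 = 9 + 2*(-4) + 7 = 8
S_4 = 8 + 2*9 + 7 = 33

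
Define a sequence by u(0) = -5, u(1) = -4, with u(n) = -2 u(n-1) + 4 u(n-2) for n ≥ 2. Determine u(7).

1792

u(2) = -2*(-4) + 4*(-5) = -12
u(3) = -2*(-12) + 4*(-4) = 8
u(4) = -2*8 + 4*(-12) = -64
u(5) = -2*(-64) + 4*8 = 160
u(6) = -2*160 + 4*(-64) = -576
u(7) = -2*(-576) + 4*160 = 1792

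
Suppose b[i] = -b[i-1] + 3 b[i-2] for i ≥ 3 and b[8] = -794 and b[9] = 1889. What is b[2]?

Rearranging, b[i-2] = (b[i] + b[i-1]) / 3.
b[7] = (1889 + (-794)) / 3 = 1095/3 = 365
b[6] = (-794 + 365) / 3 = -429/3 = -143
b[5] = (365 + (-143)) / 3 = 222/3 = 74
b[4] = (-143 + 74) / 3 = -69/3 = -23
b[3] = (74 + (-23)) / 3 = 51/3 = 17
b[2] = (-23 + 17) / 3 = -6/3 = -2

-2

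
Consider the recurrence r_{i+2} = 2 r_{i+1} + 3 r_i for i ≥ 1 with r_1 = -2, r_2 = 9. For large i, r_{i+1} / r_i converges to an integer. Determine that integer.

3

The characteristic equation is r^2 - 2r - 3 = 0, which factors as (r - 3)(r + 1) = 0.
So the roots are 3 and -1. Since |3| > |-1| and the coefficient of 3^i is non-zero, the ratio tends to 3.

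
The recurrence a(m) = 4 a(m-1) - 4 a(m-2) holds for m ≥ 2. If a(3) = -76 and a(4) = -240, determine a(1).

Rearranging, a(m-2) = (a(m) - 4 a(m-1)) / -4.
a(2) = (-240 - 4·(-76)) / -4 = 64/-4 = -16
a(1) = (-76 - 4·(-16)) / -4 = -12/-4 = 3

3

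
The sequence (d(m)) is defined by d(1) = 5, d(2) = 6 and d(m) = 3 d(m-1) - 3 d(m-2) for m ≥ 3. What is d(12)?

2187

d(3) = 3*6 - 3*5 = 3
d(4) = 3*3 - 3*6 = -9
d(5) = 3*(-9) - 3*3 = -36
d(6) = 3*(-36) - 3*(-9) = -81
d(7) = 3*(-81) - 3*(-36) = -135
d(8) = 3*(-135) - 3*(-81) = -162
d(9) = 3*(-162) - 3*(-135) = -81
d(10) = 3*(-81) - 3*(-162) = 243
d(11) = 3*243 - 3*(-81) = 972
d(12) = 3*972 - 3*243 = 2187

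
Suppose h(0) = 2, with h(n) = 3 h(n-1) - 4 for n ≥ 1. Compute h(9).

h(1) = 3(2) - 4 = 2
h(2) = 3(2) - 4 = 2
h(3) = 3(2) - 4 = 2
h(4) = 3(2) - 4 = 2
h(5) = 3(2) - 4 = 2
h(6) = 3(2) - 4 = 2
h(7) = 3(2) - 4 = 2
h(8) = 3(2) - 4 = 2
h(9) = 3(2) - 4 = 2

2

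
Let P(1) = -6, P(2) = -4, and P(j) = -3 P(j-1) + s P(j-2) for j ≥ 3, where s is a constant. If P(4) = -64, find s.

P(3) = 12 - 6s
P(4) = -36 + 14s
So -36 + 14s = -64, giving s = -2.

-2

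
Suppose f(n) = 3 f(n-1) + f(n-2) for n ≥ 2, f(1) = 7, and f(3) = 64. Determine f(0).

-2

Let f(0) = y.
f(2) = 21 + y
f(3) = 70 + 3y
So 70 + 3y = 64, giving y = -2.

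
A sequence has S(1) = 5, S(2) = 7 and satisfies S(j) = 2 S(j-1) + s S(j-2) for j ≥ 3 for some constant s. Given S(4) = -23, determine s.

S(3) = 14 + 5s
S(4) = 28 + 17s
So 28 + 17s = -23, giving s = -3.

-3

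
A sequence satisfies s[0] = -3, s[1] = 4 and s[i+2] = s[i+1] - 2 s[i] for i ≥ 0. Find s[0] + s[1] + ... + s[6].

-13

s[2] = 4 - 2·(-3) = 10
s[3] = 10 - 2·4 = 2
s[4] = 2 - 2·10 = -18
s[5] = (-18) - 2·2 = -22
s[6] = (-22) - 2·(-18) = 14
Sum = (-3) + 4 + 10 + 2 + (-18) + (-22) + 14 = -13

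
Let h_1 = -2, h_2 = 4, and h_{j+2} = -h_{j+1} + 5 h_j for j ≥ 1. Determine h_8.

h_3 = -4 + 5·(-2) = -14
h_4 = -(-14) + 5·4 = 34
h_5 = -34 + 5·(-14) = -104
h_6 = -(-104) + 5·34 = 274
h_7 = -274 + 5·(-104) = -794
h_8 = -(-794) + 5·274 = 2164

2164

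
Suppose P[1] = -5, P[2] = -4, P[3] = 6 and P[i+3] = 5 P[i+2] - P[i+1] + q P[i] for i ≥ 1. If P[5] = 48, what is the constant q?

P[4] = 34 - 5q
P[5] = 164 - 29q
So 164 - 29q = 48, giving q = 4.

4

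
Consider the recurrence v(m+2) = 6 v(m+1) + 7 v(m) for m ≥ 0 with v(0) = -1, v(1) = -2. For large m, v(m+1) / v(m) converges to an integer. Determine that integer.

The characteristic equation is r^2 - 6r - 7 = 0, which factors as (r - 7)(r + 1) = 0.
So the roots are 7 and -1. Since |7| > |-1| and the coefficient of 7^m is non-zero, the ratio tends to 7.

7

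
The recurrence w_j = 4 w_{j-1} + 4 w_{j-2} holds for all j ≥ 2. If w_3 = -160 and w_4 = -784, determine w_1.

-4

Rearranging, w_{j-2} = (w_j - 4 w_{j-1}) / 4.
w_2 = (-784 - 4*(-160)) / 4 = -144/4 = -36
w_1 = (-160 - 4*(-36)) / 4 = -16/4 = -4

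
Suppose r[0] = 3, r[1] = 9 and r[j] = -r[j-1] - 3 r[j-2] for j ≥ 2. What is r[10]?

387

r[2] = -9 - 3*3 = -18
r[3] = -(-18) - 3*9 = -9
r[4] = -(-9) - 3*(-18) = 63
r[5] = -63 - 3*(-9) = -36
r[6] = -(-36) - 3*63 = -153
r[7] = -(-153) - 3*(-36) = 261
r[8] = -261 - 3*(-153) = 198
r[9] = -198 - 3*261 = -981
r[10] = -(-981) - 3*198 = 387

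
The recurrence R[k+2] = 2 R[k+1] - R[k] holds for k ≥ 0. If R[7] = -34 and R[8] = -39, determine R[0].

Rearranging, R[k-2] = -(R[k] - 2 R[k-1]).
R[6] = -(-39 - 2*(-34)) = -29
R[5] = -(-34 - 2*(-29)) = -24
R[4] = -(-29 - 2*(-24)) = -19
R[3] = -(-24 - 2*(-19)) = -14
R[2] = -(-19 - 2*(-14)) = -9
R[1] = -(-14 - 2*(-9)) = -4
R[0] = -(-9 - 2*(-4)) = 1

1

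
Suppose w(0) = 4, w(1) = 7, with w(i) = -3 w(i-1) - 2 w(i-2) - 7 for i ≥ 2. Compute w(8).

-3396

w(2) = -3*7 - 2*4 - 7 = -36
w(3) = -3*(-36) - 2*7 - 7 = 87
w(4) = -3*87 - 2*(-36) - 7 = -196
w(5) = -3*(-196) - 2*87 - 7 = 407
w(6) = -3*407 - 2*(-196) - 7 = -836
w(7) = -3*(-836) - 2*407 - 7 = 1687
w(8) = -3*1687 - 2*(-836) - 7 = -3396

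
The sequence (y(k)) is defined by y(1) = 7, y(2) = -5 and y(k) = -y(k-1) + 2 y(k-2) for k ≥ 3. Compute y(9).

1027

y(3) = -(-5) + 2(7) = 19
y(4) = -19 + 2(-5) = -29
y(5) = -(-29) + 2(19) = 67
y(6) = -67 + 2(-29) = -125
y(7) = -(-125) + 2(67) = 259
y(8) = -259 + 2(-125) = -509
y(9) = -(-509) + 2(259) = 1027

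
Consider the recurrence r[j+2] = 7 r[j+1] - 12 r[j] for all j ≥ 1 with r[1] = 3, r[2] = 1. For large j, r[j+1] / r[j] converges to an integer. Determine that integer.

The characteristic equation is r^2 - 7r + 12 = 0, which factors as (r - 4)(r - 3) = 0.
So the roots are 4 and 3. Since |4| > |3| and the coefficient of 4^j is non-zero, the ratio tends to 4.

4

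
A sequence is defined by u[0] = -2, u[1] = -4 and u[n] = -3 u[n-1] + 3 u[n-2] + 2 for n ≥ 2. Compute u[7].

-6964

u[2] = -3*(-4) + 3*(-2) + 2 = 8
u[3] = -3*8 + 3*(-4) + 2 = -34
u[4] = -3*(-34) + 3*8 + 2 = 128
u[5] = -3*128 + 3*(-34) + 2 = -484
u[6] = -3*(-484) + 3*128 + 2 = 1838
u[7] = -3*1838 + 3*(-484) + 2 = -6964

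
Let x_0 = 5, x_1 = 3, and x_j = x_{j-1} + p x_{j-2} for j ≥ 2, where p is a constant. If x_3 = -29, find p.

x_2 = 3 + 5p
x_3 = 3 + 8p
So 3 + 8p = -29, giving p = -4.

-4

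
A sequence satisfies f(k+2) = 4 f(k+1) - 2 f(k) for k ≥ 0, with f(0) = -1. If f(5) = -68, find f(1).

-1

Let f(1) = y.
f(2) = 2 + 4y
f(3) = 8 + 14y
f(4) = 28 + 48y
f(5) = 96 + 164y
So 96 + 164y = -68, giving y = -1.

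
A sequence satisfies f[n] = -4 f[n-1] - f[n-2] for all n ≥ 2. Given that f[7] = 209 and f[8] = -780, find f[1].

Rearranging, f[n-2] = -(f[n] + 4 f[n-1]).
f[6] = -(-780 + 4(209)) = -56
f[5] = -(209 + 4(-56)) = 15
f[4] = -(-56 + 4(15)) = -4
f[3] = -(15 + 4(-4)) = 1
f[2] = -(-4 + 4(1)) = 0
f[1] = -(1 + 4(0)) = -1

-1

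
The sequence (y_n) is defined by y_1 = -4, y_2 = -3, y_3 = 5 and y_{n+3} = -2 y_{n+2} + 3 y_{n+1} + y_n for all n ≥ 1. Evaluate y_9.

4361

y_4 = -2*5 + 3*(-3) + (-4) = -23
y_5 = -2*(-23) + 3*5 + (-3) = 58
y_6 = -2*58 + 3*(-23) + 5 = -180
y_7 = -2*(-180) + 3*58 + (-23) = 511
y_8 = -2*511 + 3*(-180) + 58 = -1504
y_9 = -2*(-1504) + 3*511 + (-180) = 4361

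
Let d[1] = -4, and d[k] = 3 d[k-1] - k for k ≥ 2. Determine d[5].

-422

d[2] = 3(-4) - 2 = -14
d[3] = 3(-14) - 3 = -45
d[4] = 3(-45) - 4 = -139
d[5] = 3(-139) - 5 = -422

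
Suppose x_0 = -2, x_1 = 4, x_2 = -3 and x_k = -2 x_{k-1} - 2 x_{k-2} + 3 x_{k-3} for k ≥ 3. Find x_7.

164

x_3 = -2(-3) - 2(4) + 3(-2) = -8
x_4 = -2(-8) - 2(-3) + 3(4) = 34
x_5 = -2(34) - 2(-8) + 3(-3) = -61
x_6 = -2(-61) - 2(34) + 3(-8) = 30
x_7 = -2(30) - 2(-61) + 3(34) = 164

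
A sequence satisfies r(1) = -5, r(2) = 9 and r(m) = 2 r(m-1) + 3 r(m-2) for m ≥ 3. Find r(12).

r(3) = 2*9 + 3*(-5) = 3
r(4) = 2*3 + 3*9 = 33
r(5) = 2*33 + 3*3 = 75
r(6) = 2*75 + 3*33 = 249
r(7) = 2*249 + 3*75 = 723
r(8) = 2*723 + 3*249 = 2193
r(9) = 2*2193 + 3*723 = 6555
r(10) = 2*6555 + 3*2193 = 19689
r(11) = 2*19689 + 3*6555 = 59043
r(12) = 2*59043 + 3*19689 = 177153

177153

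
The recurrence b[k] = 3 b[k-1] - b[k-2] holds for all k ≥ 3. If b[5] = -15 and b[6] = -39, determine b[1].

-6

Rearranging, b[k-2] = -(b[k] - 3 b[k-1]).
b[4] = -(-39 - 3*(-15)) = -6
b[3] = -(-15 - 3*(-6)) = -3
b[2] = -(-6 - 3*(-3)) = -3
b[1] = -(-3 - 3*(-3)) = -6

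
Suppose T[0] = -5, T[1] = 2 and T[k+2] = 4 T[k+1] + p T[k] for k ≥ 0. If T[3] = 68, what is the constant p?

T[2] = 8 - 5p
T[3] = 32 - 18p
So 32 - 18p = 68, giving p = -2.

-2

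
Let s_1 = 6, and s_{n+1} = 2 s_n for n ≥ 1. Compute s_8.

s_2 = 2*6 = 12
s_3 = 2*12 = 24
s_4 = 2*24 = 48
s_5 = 2*48 = 96
s_6 = 2*96 = 192
s_7 = 2*192 = 384
s_8 = 2*384 = 768

768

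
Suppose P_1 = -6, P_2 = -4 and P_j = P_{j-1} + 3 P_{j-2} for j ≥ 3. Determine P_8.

-1108

P_3 = (-4) + 3·(-6) = -22
P_4 = (-22) + 3·(-4) = -34
P_5 = (-34) + 3·(-22) = -100
P_6 = (-100) + 3·(-34) = -202
P_7 = (-202) + 3·(-100) = -502
P_8 = (-502) + 3·(-202) = -1108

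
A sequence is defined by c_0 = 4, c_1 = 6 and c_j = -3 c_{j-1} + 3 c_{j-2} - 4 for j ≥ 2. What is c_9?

129596

c_2 = -3*6 + 3*4 - 4 = -10
c_3 = -3*(-10) + 3*6 - 4 = 44
c_4 = -3*44 + 3*(-10) - 4 = -166
c_5 = -3*(-166) + 3*44 - 4 = 626
c_6 = -3*626 + 3*(-166) - 4 = -2380
c_7 = -3*(-2380) + 3*626 - 4 = 9014
c_8 = -3*9014 + 3*(-2380) - 4 = -34186
c_9 = -3*(-34186) + 3*9014 - 4 = 129596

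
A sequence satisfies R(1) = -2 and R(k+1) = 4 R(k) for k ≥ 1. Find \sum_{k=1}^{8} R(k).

-43690

R(2) = 4(-2) = -8
R(3) = 4(-8) = -32
R(4) = 4(-32) = -128
R(5) = 4(-128) = -512
R(6) = 4(-512) = -2048
R(7) = 4(-2048) = -8192
R(8) = 4(-8192) = -32768
Sum = (-2) + (-8) + (-32) + (-128) + (-512) + (-2048) + (-8192) + (-32768) = -43690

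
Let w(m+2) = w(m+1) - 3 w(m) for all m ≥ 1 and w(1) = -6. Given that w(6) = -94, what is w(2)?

-4

Let w(2) = x.
w(3) = 18 + x
w(4) = 18 - 2x
w(5) = -36 - 5x
w(6) = -90 + x
So -90 + x = -94, giving x = -4.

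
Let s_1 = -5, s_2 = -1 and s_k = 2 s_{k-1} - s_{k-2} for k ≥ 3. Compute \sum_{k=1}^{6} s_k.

s_3 = 2(-1) - (-5) = 3
s_4 = 2(3) - (-1) = 7
s_5 = 2(7) - 3 = 11
s_6 = 2(11) - 7 = 15
Sum = (-5) + (-1) + 3 + 7 + 11 + 15 = 30

30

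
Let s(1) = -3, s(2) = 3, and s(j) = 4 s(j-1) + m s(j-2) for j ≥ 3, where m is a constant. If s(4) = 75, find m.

s(3) = 12 - 3m
s(4) = 48 - 9m
So 48 - 9m = 75, giving m = -3.

-3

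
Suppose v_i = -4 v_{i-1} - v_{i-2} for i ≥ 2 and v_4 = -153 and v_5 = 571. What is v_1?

Rearranging, v_{i-2} = -(v_i + 4 v_{i-1}).
v_3 = -(571 + 4(-153)) = 41
v_2 = -(-153 + 4(41)) = -11
v_1 = -(41 + 4(-11)) = 3

3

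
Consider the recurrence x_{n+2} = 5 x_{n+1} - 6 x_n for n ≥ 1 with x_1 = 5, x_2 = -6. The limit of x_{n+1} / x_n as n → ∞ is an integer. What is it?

3

The characteristic equation is r^2 - 5r + 6 = 0, which factors as (r - 3)(r - 2) = 0.
So the roots are 3 and 2. Since |3| > |2| and the coefficient of 3^n is non-zero, the ratio tends to 3.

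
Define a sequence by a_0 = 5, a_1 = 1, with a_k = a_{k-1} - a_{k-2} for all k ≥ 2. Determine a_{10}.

-1

a_2 = 1 - 5 = -4
a_3 = (-4) - 1 = -5
a_4 = (-5) - (-4) = -1
a_5 = (-1) - (-5) = 4
a_6 = 4 - (-1) = 5
a_7 = 5 - 4 = 1
a_8 = 1 - 5 = -4
a_9 = (-4) - 1 = -5
a_{10} = (-5) - (-4) = -1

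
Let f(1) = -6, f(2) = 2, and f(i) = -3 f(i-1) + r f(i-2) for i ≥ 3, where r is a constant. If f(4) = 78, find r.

3

f(3) = -6 - 6r
f(4) = 18 + 20r
So 18 + 20r = 78, giving r = 3.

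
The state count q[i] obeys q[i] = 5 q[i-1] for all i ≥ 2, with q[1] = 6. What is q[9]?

q[2] = 5(6) = 30
q[3] = 5(30) = 150
q[4] = 5(150) = 750
q[5] = 5(750) = 3750
q[6] = 5(3750) = 18750
q[7] = 5(18750) = 93750
q[8] = 5(93750) = 468750
q[9] = 5(468750) = 2343750

2343750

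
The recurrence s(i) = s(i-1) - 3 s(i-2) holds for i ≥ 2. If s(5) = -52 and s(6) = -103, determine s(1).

-7

Rearranging, s(i-2) = (s(i) - s(i-1)) / -3.
s(4) = (-103 - (-52)) / -3 = -51/-3 = 17
s(3) = (-52 - 17) / -3 = -69/-3 = 23
s(2) = (17 - 23) / -3 = -6/-3 = 2
s(1) = (23 - 2) / -3 = 21/-3 = -7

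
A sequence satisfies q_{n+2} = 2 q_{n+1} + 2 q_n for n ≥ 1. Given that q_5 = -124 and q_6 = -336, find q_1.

Rearranging, q_{n-2} = (q_n - 2 q_{n-1}) / 2.
q_4 = (-336 - 2*(-124)) / 2 = -88/2 = -44
q_3 = (-124 - 2*(-44)) / 2 = -36/2 = -18
q_2 = (-44 - 2*(-18)) / 2 = -8/2 = -4
q_1 = (-18 - 2*(-4)) / 2 = -10/2 = -5

-5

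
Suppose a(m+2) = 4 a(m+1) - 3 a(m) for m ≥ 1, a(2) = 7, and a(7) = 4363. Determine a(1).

Let a(1) = w.
a(3) = 28 - 3w
a(4) = 91 - 12w
a(5) = 280 - 39w
a(6) = 847 - 120w
a(7) = 2548 - 363w
So 2548 - 363w = 4363, giving w = -5.

-5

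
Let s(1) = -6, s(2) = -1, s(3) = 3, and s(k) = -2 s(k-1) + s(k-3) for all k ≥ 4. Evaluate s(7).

s(4) = -2·3 + (-6) = -12
s(5) = -2·(-12) + (-1) = 23
s(6) = -2·23 + 3 = -43
s(7) = -2·(-43) + (-12) = 74

74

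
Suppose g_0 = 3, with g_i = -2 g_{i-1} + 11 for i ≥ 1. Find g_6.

-39

g_1 = -2·3 + 11 = 5
g_2 = -2·5 + 11 = 1
g_3 = -2·1 + 11 = 9
g_4 = -2·9 + 11 = -7
g_5 = -2·(-7) + 11 = 25
g_6 = -2·25 + 11 = -39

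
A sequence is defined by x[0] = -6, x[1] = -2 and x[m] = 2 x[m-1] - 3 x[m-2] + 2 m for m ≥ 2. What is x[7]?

x[2] = 2(-2) - 3(-6) + 4 = 18
x[3] = 2(18) - 3(-2) + 6 = 48
x[4] = 2(48) - 3(18) + 8 = 50
x[5] = 2(50) - 3(48) + 10 = -34
x[6] = 2(-34) - 3(50) + 12 = -206
x[7] = 2(-206) - 3(-34) + 14 = -296

-296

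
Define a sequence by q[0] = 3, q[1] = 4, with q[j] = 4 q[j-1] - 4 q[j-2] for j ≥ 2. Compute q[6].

q[2] = 4*4 - 4*3 = 4
q[3] = 4*4 - 4*4 = 0
q[4] = 4*0 - 4*4 = -16
q[5] = 4*(-16) - 4*0 = -64
q[6] = 4*(-64) - 4*(-16) = -192

-192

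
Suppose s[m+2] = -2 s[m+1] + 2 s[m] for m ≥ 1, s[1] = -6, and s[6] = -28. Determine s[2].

Let s[2] = w.
s[3] = -12 - 2w
s[4] = 24 + 6w
s[5] = -72 - 16w
s[6] = 192 + 44w
So 192 + 44w = -28, giving w = -5.

-5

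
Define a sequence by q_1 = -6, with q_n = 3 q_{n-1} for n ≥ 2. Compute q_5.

q_2 = 3·(-6) = -18
q_3 = 3·(-18) = -54
q_4 = 3·(-54) = -162
q_5 = 3·(-162) = -486

-486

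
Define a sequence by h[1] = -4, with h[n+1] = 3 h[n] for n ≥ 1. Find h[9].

-26244

h[2] = 3·(-4) = -12
h[3] = 3·(-12) = -36
h[4] = 3·(-36) = -108
h[5] = 3·(-108) = -324
h[6] = 3·(-324) = -972
h[7] = 3·(-972) = -2916
h[8] = 3·(-2916) = -8748
h[9] = 3·(-8748) = -26244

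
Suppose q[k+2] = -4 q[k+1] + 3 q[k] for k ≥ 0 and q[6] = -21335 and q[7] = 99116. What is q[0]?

Rearranging, q[k-2] = (q[k] + 4 q[k-1]) / 3.
q[5] = (99116 + 4*(-21335)) / 3 = 13776/3 = 4592
q[4] = (-21335 + 4*4592) / 3 = -2967/3 = -989
q[3] = (4592 + 4*(-989)) / 3 = 636/3 = 212
q[2] = (-989 + 4*212) / 3 = -141/3 = -47
q[1] = (212 + 4*(-47)) / 3 = 24/3 = 8
q[0] = (-47 + 4*8) / 3 = -15/3 = -5

-5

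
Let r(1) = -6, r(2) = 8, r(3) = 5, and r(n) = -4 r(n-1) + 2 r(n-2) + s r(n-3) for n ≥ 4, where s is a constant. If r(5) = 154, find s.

4

r(4) = -4 - 6s
r(5) = 26 + 32s
So 26 + 32s = 154, giving s = 4.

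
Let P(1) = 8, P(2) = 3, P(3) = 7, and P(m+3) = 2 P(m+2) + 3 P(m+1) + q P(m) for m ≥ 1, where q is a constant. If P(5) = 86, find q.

1

P(4) = 23 + 8q
P(5) = 67 + 19q
So 67 + 19q = 86, giving q = 1.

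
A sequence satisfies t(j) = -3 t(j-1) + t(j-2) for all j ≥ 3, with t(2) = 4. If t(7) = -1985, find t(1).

-5

Let t(1) = w.
t(3) = -12 + w
t(4) = 40 - 3w
t(5) = -132 + 10w
t(6) = 436 - 33w
t(7) = -1440 + 109w
So -1440 + 109w = -1985, giving w = -5.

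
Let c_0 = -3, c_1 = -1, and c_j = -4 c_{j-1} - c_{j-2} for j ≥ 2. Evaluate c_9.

-73137

c_2 = -4*(-1) - (-3) = 7
c_3 = -4*7 - (-1) = -27
c_4 = -4*(-27) - 7 = 101
c_5 = -4*101 - (-27) = -377
c_6 = -4*(-377) - 101 = 1407
c_7 = -4*1407 - (-377) = -5251
c_8 = -4*(-5251) - 1407 = 19597
c_9 = -4*19597 - (-5251) = -73137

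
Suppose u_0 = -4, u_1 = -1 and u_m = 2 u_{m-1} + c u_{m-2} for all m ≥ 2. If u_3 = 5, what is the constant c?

u_2 = -2 - 4c
u_3 = -4 - 9c
So -4 - 9c = 5, giving c = -1.

-1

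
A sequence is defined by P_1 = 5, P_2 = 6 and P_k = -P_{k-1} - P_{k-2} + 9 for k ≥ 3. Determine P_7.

5

P_3 = -6 - 5 + 9 = -2
P_4 = -(-2) - 6 + 9 = 5
P_5 = -5 - (-2) + 9 = 6
P_6 = -6 - 5 + 9 = -2
P_7 = -(-2) - 6 + 9 = 5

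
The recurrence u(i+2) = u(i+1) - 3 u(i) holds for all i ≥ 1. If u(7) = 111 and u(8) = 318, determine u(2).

Rearranging, u(i-2) = (u(i) - u(i-1)) / -3.
u(6) = (318 - 111) / -3 = 207/-3 = -69
u(5) = (111 - (-69)) / -3 = 180/-3 = -60
u(4) = (-69 - (-60)) / -3 = -9/-3 = 3
u(3) = (-60 - 3) / -3 = -63/-3 = 21
u(2) = (3 - 21) / -3 = -18/-3 = 6

6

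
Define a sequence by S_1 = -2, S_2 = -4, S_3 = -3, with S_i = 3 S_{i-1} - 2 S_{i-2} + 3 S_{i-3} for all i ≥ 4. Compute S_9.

S_4 = 3(-3) - 2(-4) + 3(-2) = -7
S_5 = 3(-7) - 2(-3) + 3(-4) = -27
S_6 = 3(-27) - 2(-7) + 3(-3) = -76
S_7 = 3(-76) - 2(-27) + 3(-7) = -195
S_8 = 3(-195) - 2(-76) + 3(-27) = -514
S_9 = 3(-514) - 2(-195) + 3(-76) = -1380

-1380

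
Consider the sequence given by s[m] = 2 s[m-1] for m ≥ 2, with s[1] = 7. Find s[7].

448

s[2] = 2·7 = 14
s[3] = 2·14 = 28
s[4] = 2·28 = 56
s[5] = 2·56 = 112
s[6] = 2·112 = 224
s[7] = 2·224 = 448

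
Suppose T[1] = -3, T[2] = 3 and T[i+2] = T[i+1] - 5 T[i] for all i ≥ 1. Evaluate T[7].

333

T[3] = 3 - 5(-3) = 18
T[4] = 18 - 5(3) = 3
T[5] = 3 - 5(18) = -87
T[6] = (-87) - 5(3) = -102
T[7] = (-102) - 5(-87) = 333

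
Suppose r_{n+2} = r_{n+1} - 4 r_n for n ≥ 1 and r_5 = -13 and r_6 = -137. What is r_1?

Rearranging, r_{n-2} = (r_n - r_{n-1}) / -4.
r_4 = (-137 - (-13)) / -4 = -124/-4 = 31
r_3 = (-13 - 31) / -4 = -44/-4 = 11
r_2 = (31 - 11) / -4 = 20/-4 = -5
r_1 = (11 - (-5)) / -4 = 16/-4 = -4

-4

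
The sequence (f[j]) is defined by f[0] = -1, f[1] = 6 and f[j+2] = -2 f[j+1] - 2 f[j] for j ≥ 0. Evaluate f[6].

f[2] = -2·6 - 2·(-1) = -10
f[3] = -2·(-10) - 2·6 = 8
f[4] = -2·8 - 2·(-10) = 4
f[5] = -2·4 - 2·8 = -24
f[6] = -2·(-24) - 2·4 = 40

40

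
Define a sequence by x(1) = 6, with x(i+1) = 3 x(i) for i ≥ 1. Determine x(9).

x(2) = 3*6 = 18
x(3) = 3*18 = 54
x(4) = 3*54 = 162
x(5) = 3*162 = 486
x(6) = 3*486 = 1458
x(7) = 3*1458 = 4374
x(8) = 3*4374 = 13122
x(9) = 3*13122 = 39366

39366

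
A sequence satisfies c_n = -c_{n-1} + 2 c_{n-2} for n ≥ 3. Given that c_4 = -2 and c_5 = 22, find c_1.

Rearranging, c_{n-2} = (c_n + c_{n-1}) / 2.
c_3 = (22 + (-2)) / 2 = 20/2 = 10
c_2 = (-2 + 10) / 2 = 8/2 = 4
c_1 = (10 + 4) / 2 = 14/2 = 7

7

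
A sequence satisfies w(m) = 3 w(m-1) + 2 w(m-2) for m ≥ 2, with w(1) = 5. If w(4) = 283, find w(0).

4

Let w(0) = y.
w(2) = 15 + 2y
w(3) = 55 + 6y
w(4) = 195 + 22y
So 195 + 22y = 283, giving y = 4.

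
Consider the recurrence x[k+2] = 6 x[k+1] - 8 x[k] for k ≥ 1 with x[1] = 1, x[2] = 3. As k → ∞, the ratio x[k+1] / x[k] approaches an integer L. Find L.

4

The characteristic equation is r^2 - 6r + 8 = 0, which factors as (r - 4)(r - 2) = 0.
So the roots are 4 and 2. Since |4| > |2| and the coefficient of 4^k is non-zero, the ratio tends to 4.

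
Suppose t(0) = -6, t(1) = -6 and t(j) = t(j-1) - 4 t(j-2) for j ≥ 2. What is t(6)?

-78

t(2) = (-6) - 4·(-6) = 18
t(3) = 18 - 4·(-6) = 42
t(4) = 42 - 4·18 = -30
t(5) = (-30) - 4·42 = -198
t(6) = (-198) - 4·(-30) = -78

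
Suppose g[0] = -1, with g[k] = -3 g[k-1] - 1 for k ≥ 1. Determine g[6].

g[1] = -3·(-1) - 1 = 2
g[2] = -3·2 - 1 = -7
g[3] = -3·(-7) - 1 = 20
g[4] = -3·20 - 1 = -61
g[5] = -3·(-61) - 1 = 182
g[6] = -3·182 - 1 = -547

-547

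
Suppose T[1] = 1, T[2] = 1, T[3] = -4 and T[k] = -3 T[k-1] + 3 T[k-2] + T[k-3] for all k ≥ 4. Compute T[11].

T[4] = -3*(-4) + 3*1 + 1 = 16
T[5] = -3*16 + 3*(-4) + 1 = -59
T[6] = -3*(-59) + 3*16 + (-4) = 221
T[7] = -3*221 + 3*(-59) + 16 = -824
T[8] = -3*(-824) + 3*221 + (-59) = 3076
T[9] = -3*3076 + 3*(-824) + 221 = -11479
T[10] = -3*(-11479) + 3*3076 + (-824) = 42841
T[11] = -3*42841 + 3*(-11479) + 3076 = -159884

-159884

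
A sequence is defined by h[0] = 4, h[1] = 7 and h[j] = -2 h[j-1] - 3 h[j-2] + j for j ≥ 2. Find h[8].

h[2] = -2·7 - 3·4 + 2 = -24
h[3] = -2·(-24) - 3·7 + 3 = 30
h[4] = -2·30 - 3·(-24) + 4 = 16
h[5] = -2·16 - 3·30 + 5 = -117
h[6] = -2·(-117) - 3·16 + 6 = 192
h[7] = -2·192 - 3·(-117) + 7 = -26
h[8] = -2·(-26) - 3·192 + 8 = -516

-516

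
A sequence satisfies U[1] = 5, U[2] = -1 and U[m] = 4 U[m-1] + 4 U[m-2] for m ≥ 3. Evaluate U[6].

U[3] = 4*(-1) + 4*5 = 16
U[4] = 4*16 + 4*(-1) = 60
U[5] = 4*60 + 4*16 = 304
U[6] = 4*304 + 4*60 = 1456

1456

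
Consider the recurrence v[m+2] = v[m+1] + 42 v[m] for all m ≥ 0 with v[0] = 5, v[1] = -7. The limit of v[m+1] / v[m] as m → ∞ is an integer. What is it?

The characteristic equation is r^2 - r - 42 = 0, which factors as (r - 7)(r + 6) = 0.
So the roots are 7 and -6. Since |7| > |-6| and the coefficient of 7^m is non-zero, the ratio tends to 7.

7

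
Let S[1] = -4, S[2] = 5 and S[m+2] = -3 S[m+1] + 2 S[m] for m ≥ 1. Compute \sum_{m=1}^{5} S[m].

S[3] = -3·5 + 2·(-4) = -23
S[4] = -3·(-23) + 2·5 = 79
S[5] = -3·79 + 2·(-23) = -283
Sum = (-4) + 5 + (-23) + 79 + (-283) = -226

-226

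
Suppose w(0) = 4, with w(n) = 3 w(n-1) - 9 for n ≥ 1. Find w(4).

w(1) = 3·4 - 9 = 3
w(2) = 3·3 - 9 = 0
w(3) = 3·0 - 9 = -9
w(4) = 3·(-9) - 9 = -36

-36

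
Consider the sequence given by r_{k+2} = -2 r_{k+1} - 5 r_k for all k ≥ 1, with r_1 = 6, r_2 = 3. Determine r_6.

r_3 = -2(3) - 5(6) = -36
r_4 = -2(-36) - 5(3) = 57
r_5 = -2(57) - 5(-36) = 66
r_6 = -2(66) - 5(57) = -417

-417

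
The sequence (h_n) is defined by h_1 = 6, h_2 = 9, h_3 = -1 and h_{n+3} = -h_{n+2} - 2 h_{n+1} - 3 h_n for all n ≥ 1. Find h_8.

-178

h_4 = -(-1) - 2*9 - 3*6 = -35
h_5 = -(-35) - 2*(-1) - 3*9 = 10
h_6 = -10 - 2*(-35) - 3*(-1) = 63
h_7 = -63 - 2*10 - 3*(-35) = 22
h_8 = -22 - 2*63 - 3*10 = -178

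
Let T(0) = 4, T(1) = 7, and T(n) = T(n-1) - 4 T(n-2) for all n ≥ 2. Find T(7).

T(2) = 7 - 4·4 = -9
T(3) = (-9) - 4·7 = -37
T(4) = (-37) - 4·(-9) = -1
T(5) = (-1) - 4·(-37) = 147
T(6) = 147 - 4·(-1) = 151
T(7) = 151 - 4·147 = -437

-437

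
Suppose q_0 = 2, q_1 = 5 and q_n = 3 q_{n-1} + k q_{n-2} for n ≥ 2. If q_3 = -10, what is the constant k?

-5

q_2 = 15 + 2k
q_3 = 45 + 11k
So 45 + 11k = -10, giving k = -5.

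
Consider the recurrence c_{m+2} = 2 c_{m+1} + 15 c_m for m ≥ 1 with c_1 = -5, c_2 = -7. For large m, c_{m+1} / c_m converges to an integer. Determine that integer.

5

The characteristic equation is r^2 - 2r - 15 = 0, which factors as (r - 5)(r + 3) = 0.
So the roots are 5 and -3. Since |5| > |-3| and the coefficient of 5^m is non-zero, the ratio tends to 5.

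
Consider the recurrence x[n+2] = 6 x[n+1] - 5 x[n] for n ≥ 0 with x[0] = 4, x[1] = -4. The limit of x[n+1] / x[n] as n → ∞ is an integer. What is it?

5

The characteristic equation is r^2 - 6r + 5 = 0, which factors as (r - 5)(r - 1) = 0.
So the roots are 5 and 1. Since |5| > |1| and the coefficient of 5^n is non-zero, the ratio tends to 5.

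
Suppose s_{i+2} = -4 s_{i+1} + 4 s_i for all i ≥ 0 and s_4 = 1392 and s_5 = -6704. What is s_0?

Rearranging, s_{i-2} = (s_i + 4 s_{i-1}) / 4.
s_3 = (-6704 + 4·1392) / 4 = -1136/4 = -284
s_2 = (1392 + 4·(-284)) / 4 = 256/4 = 64
s_1 = (-284 + 4·64) / 4 = -28/4 = -7
s_0 = (64 + 4·(-7)) / 4 = 36/4 = 9

9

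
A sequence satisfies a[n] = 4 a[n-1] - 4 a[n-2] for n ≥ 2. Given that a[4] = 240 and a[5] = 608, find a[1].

6

Rearranging, a[n-2] = (a[n] - 4 a[n-1]) / -4.
a[3] = (608 - 4*240) / -4 = -352/-4 = 88
a[2] = (240 - 4*88) / -4 = -112/-4 = 28
a[1] = (88 - 4*28) / -4 = -24/-4 = 6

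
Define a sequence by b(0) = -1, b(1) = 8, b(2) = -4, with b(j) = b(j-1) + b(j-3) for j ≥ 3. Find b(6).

b(3) = (-4) + (-1) = -5
b(4) = (-5) + 8 = 3
b(5) = 3 + (-4) = -1
b(6) = (-1) + (-5) = -6

-6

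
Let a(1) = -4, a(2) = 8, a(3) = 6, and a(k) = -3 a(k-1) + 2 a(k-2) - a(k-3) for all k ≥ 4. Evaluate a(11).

a(4) = -3(6) + 2(8) - (-4) = 2
a(5) = -3(2) + 2(6) - 8 = -2
a(6) = -3(-2) + 2(2) - 6 = 4
a(7) = -3(4) + 2(-2) - 2 = -18
a(8) = -3(-18) + 2(4) - (-2) = 64
a(9) = -3(64) + 2(-18) - 4 = -232
a(10) = -3(-232) + 2(64) - (-18) = 842
a(11) = -3(842) + 2(-232) - 64 = -3054

-3054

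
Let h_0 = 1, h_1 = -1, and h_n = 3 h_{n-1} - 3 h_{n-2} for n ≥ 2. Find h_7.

27

h_2 = 3·(-1) - 3·1 = -6
h_3 = 3·(-6) - 3·(-1) = -15
h_4 = 3·(-15) - 3·(-6) = -27
h_5 = 3·(-27) - 3·(-15) = -36
h_6 = 3·(-36) - 3·(-27) = -27
h_7 = 3·(-27) - 3·(-36) = 27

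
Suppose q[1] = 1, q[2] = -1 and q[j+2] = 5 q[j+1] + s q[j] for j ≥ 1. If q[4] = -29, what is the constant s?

-1

q[3] = -5 + s
q[4] = -25 + 4s
So -25 + 4s = -29, giving s = -1.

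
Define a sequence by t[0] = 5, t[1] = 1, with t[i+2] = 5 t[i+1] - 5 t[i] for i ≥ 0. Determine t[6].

t[2] = 5(1) - 5(5) = -20
t[3] = 5(-20) - 5(1) = -105
t[4] = 5(-105) - 5(-20) = -425
t[5] = 5(-425) - 5(-105) = -1600
t[6] = 5(-1600) - 5(-425) = -5875

-5875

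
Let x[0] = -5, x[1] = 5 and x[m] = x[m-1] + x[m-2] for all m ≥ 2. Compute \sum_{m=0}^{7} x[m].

x[2] = 5 + (-5) = 0
x[3] = 0 + 5 = 5
x[4] = 5 + 0 = 5
x[5] = 5 + 5 = 10
x[6] = 10 + 5 = 15
x[7] = 15 + 10 = 25
Sum = (-5) + 5 + 0 + 5 + 5 + 10 + 15 + 25 = 60

60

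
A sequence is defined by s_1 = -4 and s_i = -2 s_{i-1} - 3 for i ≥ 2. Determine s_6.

95

s_2 = -2(-4) - 3 = 5
s_3 = -2(5) - 3 = -13
s_4 = -2(-13) - 3 = 23
s_5 = -2(23) - 3 = -49
s_6 = -2(-49) - 3 = 95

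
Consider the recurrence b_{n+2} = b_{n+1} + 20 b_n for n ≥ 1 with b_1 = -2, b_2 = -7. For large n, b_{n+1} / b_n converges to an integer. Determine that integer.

5

The characteristic equation is r^2 - r - 20 = 0, which factors as (r - 5)(r + 4) = 0.
So the roots are 5 and -4. Since |5| > |-4| and the coefficient of 5^n is non-zero, the ratio tends to 5.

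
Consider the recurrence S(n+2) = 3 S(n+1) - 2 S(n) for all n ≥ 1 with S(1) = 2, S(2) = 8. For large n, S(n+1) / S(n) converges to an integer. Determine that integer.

2

The characteristic equation is r^2 - 3r + 2 = 0, which factors as (r - 2)(r - 1) = 0.
So the roots are 2 and 1. Since |2| > |1| and the coefficient of 2^n is non-zero, the ratio tends to 2.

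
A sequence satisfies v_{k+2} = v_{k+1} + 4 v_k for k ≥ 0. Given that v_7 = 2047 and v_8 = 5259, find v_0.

3

Rearranging, v_{k-2} = (v_k - v_{k-1}) / 4.
v_6 = (5259 - 2047) / 4 = 3212/4 = 803
v_5 = (2047 - 803) / 4 = 1244/4 = 311
v_4 = (803 - 311) / 4 = 492/4 = 123
v_3 = (311 - 123) / 4 = 188/4 = 47
v_2 = (123 - 47) / 4 = 76/4 = 19
v_1 = (47 - 19) / 4 = 28/4 = 7
v_0 = (19 - 7) / 4 = 12/4 = 3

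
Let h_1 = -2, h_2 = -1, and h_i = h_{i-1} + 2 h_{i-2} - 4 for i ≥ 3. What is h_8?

-295

h_3 = (-1) + 2(-2) - 4 = -9
h_4 = (-9) + 2(-1) - 4 = -15
h_5 = (-15) + 2(-9) - 4 = -37
h_6 = (-37) + 2(-15) - 4 = -71
h_7 = (-71) + 2(-37) - 4 = -149
h_8 = (-149) + 2(-71) - 4 = -295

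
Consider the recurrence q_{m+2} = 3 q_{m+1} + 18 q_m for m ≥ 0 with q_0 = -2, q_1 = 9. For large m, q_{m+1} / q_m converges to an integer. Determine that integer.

6

The characteristic equation is r^2 - 3r - 18 = 0, which factors as (r - 6)(r + 3) = 0.
So the roots are 6 and -3. Since |6| > |-3| and the coefficient of 6^m is non-zero, the ratio tends to 6.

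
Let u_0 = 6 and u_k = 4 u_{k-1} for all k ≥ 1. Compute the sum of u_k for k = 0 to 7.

131070

u_1 = 4(6) = 24
u_2 = 4(24) = 96
u_3 = 4(96) = 384
u_4 = 4(384) = 1536
u_5 = 4(1536) = 6144
u_6 = 4(6144) = 24576
u_7 = 4(24576) = 98304
Sum = 6 + 24 + 96 + 384 + 1536 + 6144 + 24576 + 98304 = 131070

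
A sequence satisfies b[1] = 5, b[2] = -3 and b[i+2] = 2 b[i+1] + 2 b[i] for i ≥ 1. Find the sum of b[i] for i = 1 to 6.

b[3] = 2(-3) + 2(5) = 4
b[4] = 2(4) + 2(-3) = 2
b[5] = 2(2) + 2(4) = 12
b[6] = 2(12) + 2(2) = 28
Sum = 5 + (-3) + 4 + 2 + 12 + 28 = 48

48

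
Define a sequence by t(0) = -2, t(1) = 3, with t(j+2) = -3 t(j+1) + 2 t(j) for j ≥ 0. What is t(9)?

92205

t(2) = -3·3 + 2·(-2) = -13
t(3) = -3·(-13) + 2·3 = 45
t(4) = -3·45 + 2·(-13) = -161
t(5) = -3·(-161) + 2·45 = 573
t(6) = -3·573 + 2·(-161) = -2041
t(7) = -3·(-2041) + 2·573 = 7269
t(8) = -3·7269 + 2·(-2041) = -25889
t(9) = -3·(-25889) + 2·7269 = 92205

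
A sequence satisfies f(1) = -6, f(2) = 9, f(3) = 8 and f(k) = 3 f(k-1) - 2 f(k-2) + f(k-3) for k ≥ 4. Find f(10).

-306

f(4) = 3(8) - 2(9) + (-6) = 0
f(5) = 3(0) - 2(8) + 9 = -7
f(6) = 3(-7) - 2(0) + 8 = -13
f(7) = 3(-13) - 2(-7) + 0 = -25
f(8) = 3(-25) - 2(-13) + (-7) = -56
f(9) = 3(-56) - 2(-25) + (-13) = -131
f(10) = 3(-131) - 2(-56) + (-25) = -306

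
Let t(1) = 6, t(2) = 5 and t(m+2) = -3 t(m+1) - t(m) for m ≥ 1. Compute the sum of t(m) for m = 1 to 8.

t(3) = -3(5) - 6 = -21
t(4) = -3(-21) - 5 = 58
t(5) = -3(58) - (-21) = -153
t(6) = -3(-153) - 58 = 401
t(7) = -3(401) - (-153) = -1050
t(8) = -3(-1050) - 401 = 2749
Sum = 6 + 5 + (-21) + 58 + (-153) + 401 + (-1050) + 2749 = 1995

1995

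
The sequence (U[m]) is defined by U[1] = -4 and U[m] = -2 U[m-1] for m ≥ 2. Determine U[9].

-1024

U[2] = -2·(-4) = 8
U[3] = -2·8 = -16
U[4] = -2·(-16) = 32
U[5] = -2·32 = -64
U[6] = -2·(-64) = 128
U[7] = -2·128 = -256
U[8] = -2·(-256) = 512
U[9] = -2·512 = -1024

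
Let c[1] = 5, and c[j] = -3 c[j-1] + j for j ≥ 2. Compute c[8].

c[2] = -3·5 + 2 = -13
c[3] = -3·(-13) + 3 = 42
c[4] = -3·42 + 4 = -122
c[5] = -3·(-122) + 5 = 371
c[6] = -3·371 + 6 = -1107
c[7] = -3·(-1107) + 7 = 3328
c[8] = -3·3328 + 8 = -9976

-9976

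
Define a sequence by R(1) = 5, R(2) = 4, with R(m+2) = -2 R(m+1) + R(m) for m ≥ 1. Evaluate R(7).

-135

R(3) = -2·4 + 5 = -3
R(4) = -2·(-3) + 4 = 10
R(5) = -2·10 + (-3) = -23
R(6) = -2·(-23) + 10 = 56
R(7) = -2·56 + (-23) = -135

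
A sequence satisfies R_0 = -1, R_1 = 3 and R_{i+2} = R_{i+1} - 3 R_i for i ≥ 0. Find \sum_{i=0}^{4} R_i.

-16

R_2 = 3 - 3*(-1) = 6
R_3 = 6 - 3*3 = -3
R_4 = (-3) - 3*6 = -21
Sum = (-1) + 3 + 6 + (-3) + (-21) = -16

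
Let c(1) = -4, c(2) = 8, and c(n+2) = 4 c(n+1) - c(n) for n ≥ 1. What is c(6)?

c(3) = 4(8) - (-4) = 36
c(4) = 4(36) - 8 = 136
c(5) = 4(136) - 36 = 508
c(6) = 4(508) - 136 = 1896

1896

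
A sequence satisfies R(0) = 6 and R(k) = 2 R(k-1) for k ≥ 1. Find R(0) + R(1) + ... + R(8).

R(1) = 2*6 = 12
R(2) = 2*12 = 24
R(3) = 2*24 = 48
R(4) = 2*48 = 96
R(5) = 2*96 = 192
R(6) = 2*192 = 384
R(7) = 2*384 = 768
R(8) = 2*768 = 1536
Sum = 6 + 12 + 24 + 48 + 96 + 192 + 384 + 768 + 1536 = 3066

3066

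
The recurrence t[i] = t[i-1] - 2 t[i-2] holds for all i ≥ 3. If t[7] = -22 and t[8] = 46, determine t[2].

Rearranging, t[i-2] = (t[i] - t[i-1]) / -2.
t[6] = (46 - (-22)) / -2 = 68/-2 = -34
t[5] = (-22 - (-34)) / -2 = 12/-2 = -6
t[4] = (-34 - (-6)) / -2 = -28/-2 = 14
t[3] = (-6 - 14) / -2 = -20/-2 = 10
t[2] = (14 - 10) / -2 = 4/-2 = -2

-2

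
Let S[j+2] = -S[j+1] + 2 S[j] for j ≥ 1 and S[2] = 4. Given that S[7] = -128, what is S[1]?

-2

Let S[1] = x.
S[3] = -4 + 2x
S[4] = 12 - 2x
S[5] = -20 + 6x
S[6] = 44 - 10x
S[7] = -84 + 22x
So -84 + 22x = -128, giving x = -2.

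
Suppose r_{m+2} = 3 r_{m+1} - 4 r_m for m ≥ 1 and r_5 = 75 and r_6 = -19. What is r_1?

Rearranging, r_{m-2} = (r_m - 3 r_{m-1}) / -4.
r_4 = (-19 - 3·75) / -4 = -244/-4 = 61
r_3 = (75 - 3·61) / -4 = -108/-4 = 27
r_2 = (61 - 3·27) / -4 = -20/-4 = 5
r_1 = (27 - 3·5) / -4 = 12/-4 = -3

-3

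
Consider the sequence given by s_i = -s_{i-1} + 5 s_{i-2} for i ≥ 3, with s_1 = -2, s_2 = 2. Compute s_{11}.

-35242

s_3 = -2 + 5*(-2) = -12
s_4 = -(-12) + 5*2 = 22
s_5 = -22 + 5*(-12) = -82
s_6 = -(-82) + 5*22 = 192
s_7 = -192 + 5*(-82) = -602
s_8 = -(-602) + 5*192 = 1562
s_9 = -1562 + 5*(-602) = -4572
s_{10} = -(-4572) + 5*1562 = 12382
s_{11} = -12382 + 5*(-4572) = -35242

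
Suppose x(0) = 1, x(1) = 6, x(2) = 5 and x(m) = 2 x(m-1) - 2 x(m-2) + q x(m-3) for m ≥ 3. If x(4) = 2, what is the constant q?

2

x(3) = -2 + q
x(4) = -14 + 8q
So -14 + 8q = 2, giving q = 2.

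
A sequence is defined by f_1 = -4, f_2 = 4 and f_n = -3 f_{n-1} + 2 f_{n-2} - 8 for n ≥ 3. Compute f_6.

1108

f_3 = -3·4 + 2·(-4) - 8 = -28
f_4 = -3·(-28) + 2·4 - 8 = 84
f_5 = -3·84 + 2·(-28) - 8 = -316
f_6 = -3·(-316) + 2·84 - 8 = 1108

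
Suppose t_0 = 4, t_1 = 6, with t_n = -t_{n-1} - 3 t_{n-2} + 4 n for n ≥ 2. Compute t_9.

t_2 = -6 - 3*4 + 8 = -10
t_3 = -(-10) - 3*6 + 12 = 4
t_4 = -4 - 3*(-10) + 16 = 42
t_5 = -42 - 3*4 + 20 = -34
t_6 = -(-34) - 3*42 + 24 = -68
t_7 = -(-68) - 3*(-34) + 28 = 198
t_8 = -198 - 3*(-68) + 32 = 38
t_9 = -38 - 3*198 + 36 = -596

-596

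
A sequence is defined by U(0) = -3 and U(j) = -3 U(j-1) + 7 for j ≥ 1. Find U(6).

U(1) = -3(-3) + 7 = 16
U(2) = -3(16) + 7 = -41
U(3) = -3(-41) + 7 = 130
U(4) = -3(130) + 7 = -383
U(5) = -3(-383) + 7 = 1156
U(6) = -3(1156) + 7 = -3461

-3461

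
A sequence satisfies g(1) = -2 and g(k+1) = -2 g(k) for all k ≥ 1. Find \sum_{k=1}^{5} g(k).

-22

g(2) = -2(-2) = 4
g(3) = -2(4) = -8
g(4) = -2(-8) = 16
g(5) = -2(16) = -32
Sum = (-2) + 4 + (-8) + 16 + (-32) = -22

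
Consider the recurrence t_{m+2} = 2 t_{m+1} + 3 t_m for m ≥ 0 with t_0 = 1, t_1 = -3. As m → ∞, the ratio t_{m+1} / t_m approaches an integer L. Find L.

3

The characteristic equation is r^2 - 2r - 3 = 0, which factors as (r - 3)(r + 1) = 0.
So the roots are 3 and -1. Since |3| > |-1| and the coefficient of 3^m is non-zero, the ratio tends to 3.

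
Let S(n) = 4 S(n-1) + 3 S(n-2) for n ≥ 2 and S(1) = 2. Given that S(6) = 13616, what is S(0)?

8

Let S(0) = v.
S(2) = 8 + 3v
S(3) = 38 + 12v
S(4) = 176 + 57v
S(5) = 818 + 264v
S(6) = 3800 + 1227v
So 3800 + 1227v = 13616, giving v = 8.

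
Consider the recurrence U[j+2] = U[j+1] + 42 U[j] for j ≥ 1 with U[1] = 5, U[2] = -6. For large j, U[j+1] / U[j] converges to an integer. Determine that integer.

The characteristic equation is r^2 - r - 42 = 0, which factors as (r - 7)(r + 6) = 0.
So the roots are 7 and -6. Since |7| > |-6| and the coefficient of 7^j is non-zero, the ratio tends to 7.

7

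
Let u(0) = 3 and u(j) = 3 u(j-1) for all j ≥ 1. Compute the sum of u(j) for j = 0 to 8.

u(1) = 3·3 = 9
u(2) = 3·9 = 27
u(3) = 3·27 = 81
u(4) = 3·81 = 243
u(5) = 3·243 = 729
u(6) = 3·729 = 2187
u(7) = 3·2187 = 6561
u(8) = 3·6561 = 19683
Sum = 3 + 9 + 27 + 81 + 243 + 729 + 2187 + 6561 + 19683 = 29523

29523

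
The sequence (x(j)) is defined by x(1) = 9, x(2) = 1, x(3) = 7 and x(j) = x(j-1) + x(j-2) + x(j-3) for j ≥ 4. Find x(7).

x(4) = 7 + 1 + 9 = 17
x(5) = 17 + 7 + 1 = 25
x(6) = 25 + 17 + 7 = 49
x(7) = 49 + 25 + 17 = 91

91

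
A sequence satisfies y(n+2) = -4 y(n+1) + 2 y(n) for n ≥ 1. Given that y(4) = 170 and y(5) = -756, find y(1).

Rearranging, y(n-2) = (y(n) + 4 y(n-1)) / 2.
y(3) = (-756 + 4·170) / 2 = -76/2 = -38
y(2) = (170 + 4·(-38)) / 2 = 18/2 = 9
y(1) = (-38 + 4·9) / 2 = -2/2 = -1

-1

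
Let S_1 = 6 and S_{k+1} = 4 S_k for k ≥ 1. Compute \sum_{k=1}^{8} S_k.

S_2 = 4*6 = 24
S_3 = 4*24 = 96
S_4 = 4*96 = 384
S_5 = 4*384 = 1536
S_6 = 4*1536 = 6144
S_7 = 4*6144 = 24576
S_8 = 4*24576 = 98304
Sum = 6 + 24 + 96 + 384 + 1536 + 6144 + 24576 + 98304 = 131070

131070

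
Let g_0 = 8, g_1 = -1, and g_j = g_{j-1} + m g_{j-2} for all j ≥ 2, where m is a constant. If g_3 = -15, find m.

g_2 = -1 + 8m
g_3 = -1 + 7m
So -1 + 7m = -15, giving m = -2.

-2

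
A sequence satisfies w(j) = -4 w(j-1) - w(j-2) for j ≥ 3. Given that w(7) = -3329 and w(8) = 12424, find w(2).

Rearranging, w(j-2) = -(w(j) + 4 w(j-1)).
w(6) = -(12424 + 4(-3329)) = 892
w(5) = -(-3329 + 4(892)) = -239
w(4) = -(892 + 4(-239)) = 64
w(3) = -(-239 + 4(64)) = -17
w(2) = -(64 + 4(-17)) = 4

4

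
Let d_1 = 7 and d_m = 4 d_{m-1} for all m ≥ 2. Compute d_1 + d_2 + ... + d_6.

9555

d_2 = 4(7) = 28
d_3 = 4(28) = 112
d_4 = 4(112) = 448
d_5 = 4(448) = 1792
d_6 = 4(1792) = 7168
Sum = 7 + 28 + 112 + 448 + 1792 + 7168 = 9555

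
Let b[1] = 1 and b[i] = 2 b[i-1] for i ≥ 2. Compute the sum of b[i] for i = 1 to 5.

31

b[2] = 2*1 = 2
b[3] = 2*2 = 4
b[4] = 2*4 = 8
b[5] = 2*8 = 16
Sum = 1 + 2 + 4 + 8 + 16 = 31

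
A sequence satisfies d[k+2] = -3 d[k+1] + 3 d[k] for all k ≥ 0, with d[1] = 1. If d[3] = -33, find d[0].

Let d[0] = y.
d[2] = -3 + 3y
d[3] = 12 - 9y
So 12 - 9y = -33, giving y = 5.

5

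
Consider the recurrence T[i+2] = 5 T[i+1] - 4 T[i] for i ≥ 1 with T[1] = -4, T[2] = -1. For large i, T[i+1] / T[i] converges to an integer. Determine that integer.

4

The characteristic equation is r^2 - 5r + 4 = 0, which factors as (r - 4)(r - 1) = 0.
So the roots are 4 and 1. Since |4| > |1| and the coefficient of 4^i is non-zero, the ratio tends to 4.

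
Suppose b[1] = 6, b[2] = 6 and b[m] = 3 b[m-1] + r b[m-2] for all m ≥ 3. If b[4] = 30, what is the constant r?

b[3] = 18 + 6r
b[4] = 54 + 24r
So 54 + 24r = 30, giving r = -1.

-1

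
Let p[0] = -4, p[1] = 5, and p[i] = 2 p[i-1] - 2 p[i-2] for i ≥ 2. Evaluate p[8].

-64

p[2] = 2*5 - 2*(-4) = 18
p[3] = 2*18 - 2*5 = 26
p[4] = 2*26 - 2*18 = 16
p[5] = 2*16 - 2*26 = -20
p[6] = 2*(-20) - 2*16 = -72
p[7] = 2*(-72) - 2*(-20) = -104
p[8] = 2*(-104) - 2*(-72) = -64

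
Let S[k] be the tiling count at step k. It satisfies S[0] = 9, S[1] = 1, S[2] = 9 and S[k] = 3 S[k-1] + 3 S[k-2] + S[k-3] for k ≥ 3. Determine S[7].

S[3] = 3*9 + 3*1 + 9 = 39
S[4] = 3*39 + 3*9 + 1 = 145
S[5] = 3*145 + 3*39 + 9 = 561
S[6] = 3*561 + 3*145 + 39 = 2157
S[7] = 3*2157 + 3*561 + 145 = 8299

8299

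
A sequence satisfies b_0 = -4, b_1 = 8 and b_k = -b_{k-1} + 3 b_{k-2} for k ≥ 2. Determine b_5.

b_2 = -8 + 3(-4) = -20
b_3 = -(-20) + 3(8) = 44
b_4 = -44 + 3(-20) = -104
b_5 = -(-104) + 3(44) = 236

236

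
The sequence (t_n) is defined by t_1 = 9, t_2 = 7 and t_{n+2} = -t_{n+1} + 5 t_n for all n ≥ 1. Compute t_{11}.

t_3 = -7 + 5*9 = 38
t_4 = -38 + 5*7 = -3
t_5 = -(-3) + 5*38 = 193
t_6 = -193 + 5*(-3) = -208
t_7 = -(-208) + 5*193 = 1173
t_8 = -1173 + 5*(-208) = -2213
t_9 = -(-2213) + 5*1173 = 8078
t_{10} = -8078 + 5*(-2213) = -19143
t_{11} = -(-19143) + 5*8078 = 59533

59533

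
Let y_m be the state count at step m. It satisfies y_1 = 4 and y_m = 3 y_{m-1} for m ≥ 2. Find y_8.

y_2 = 3·4 = 12
y_3 = 3·12 = 36
y_4 = 3·36 = 108
y_5 = 3·108 = 324
y_6 = 3·324 = 972
y_7 = 3·972 = 2916
y_8 = 3·2916 = 8748

8748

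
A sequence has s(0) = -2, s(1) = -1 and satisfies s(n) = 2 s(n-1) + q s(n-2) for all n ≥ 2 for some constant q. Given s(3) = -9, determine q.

1

s(2) = -2 - 2q
s(3) = -4 - 5q
So -4 - 5q = -9, giving q = 1.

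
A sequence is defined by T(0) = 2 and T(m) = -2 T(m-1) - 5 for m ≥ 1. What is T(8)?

T(1) = -2·2 - 5 = -9
T(2) = -2·(-9) - 5 = 13
T(3) = -2·13 - 5 = -31
T(4) = -2·(-31) - 5 = 57
T(5) = -2·57 - 5 = -119
T(6) = -2·(-119) - 5 = 233
T(7) = -2·233 - 5 = -471
T(8) = -2·(-471) - 5 = 937

937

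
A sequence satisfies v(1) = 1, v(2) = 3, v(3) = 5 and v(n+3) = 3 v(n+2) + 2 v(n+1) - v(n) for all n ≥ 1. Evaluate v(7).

v(4) = 3(5) + 2(3) - 1 = 20
v(5) = 3(20) + 2(5) - 3 = 67
v(6) = 3(67) + 2(20) - 5 = 236
v(7) = 3(236) + 2(67) - 20 = 822

822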